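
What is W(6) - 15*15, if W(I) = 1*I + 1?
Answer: -218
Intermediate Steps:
W(I) = 1 + I (W(I) = I + 1 = 1 + I)
W(6) - 15*15 = (1 + 6) - 15*15 = 7 - 225 = -218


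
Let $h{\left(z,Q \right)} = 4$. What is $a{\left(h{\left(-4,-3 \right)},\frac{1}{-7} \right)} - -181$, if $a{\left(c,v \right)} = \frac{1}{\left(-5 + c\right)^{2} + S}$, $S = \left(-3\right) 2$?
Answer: $\frac{904}{5} \approx 180.8$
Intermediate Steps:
$S = -6$
$a{\left(c,v \right)} = \frac{1}{-6 + \left(-5 + c\right)^{2}}$ ($a{\left(c,v \right)} = \frac{1}{\left(-5 + c\right)^{2} - 6} = \frac{1}{-6 + \left(-5 + c\right)^{2}}$)
$a{\left(h{\left(-4,-3 \right)},\frac{1}{-7} \right)} - -181 = \frac{1}{-6 + \left(-5 + 4\right)^{2}} - -181 = \frac{1}{-6 + \left(-1\right)^{2}} + 181 = \frac{1}{-6 + 1} + 181 = \frac{1}{-5} + 181 = - \frac{1}{5} + 181 = \frac{904}{5}$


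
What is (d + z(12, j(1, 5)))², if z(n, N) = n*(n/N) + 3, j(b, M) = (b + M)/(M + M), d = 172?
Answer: 172225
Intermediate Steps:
j(b, M) = (M + b)/(2*M) (j(b, M) = (M + b)/((2*M)) = (M + b)*(1/(2*M)) = (M + b)/(2*M))
z(n, N) = 3 + n²/N (z(n, N) = n²/N + 3 = 3 + n²/N)
(d + z(12, j(1, 5)))² = (172 + (3 + 12²/((½)*(5 + 1)/5)))² = (172 + (3 + 144/((½)*(⅕)*6)))² = (172 + (3 + 144/(⅗)))² = (172 + (3 + (5/3)*144))² = (172 + (3 + 240))² = (172 + 243)² = 415² = 172225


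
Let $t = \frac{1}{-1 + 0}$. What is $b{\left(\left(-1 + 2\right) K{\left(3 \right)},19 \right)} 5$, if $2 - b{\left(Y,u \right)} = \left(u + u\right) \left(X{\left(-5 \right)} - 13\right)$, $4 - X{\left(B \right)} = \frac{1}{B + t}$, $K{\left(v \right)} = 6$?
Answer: $\frac{5065}{3} \approx 1688.3$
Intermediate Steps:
$t = -1$ ($t = \frac{1}{-1} = -1$)
$X{\left(B \right)} = 4 - \frac{1}{-1 + B}$ ($X{\left(B \right)} = 4 - \frac{1}{B - 1} = 4 - \frac{1}{-1 + B}$)
$b{\left(Y,u \right)} = 2 + \frac{53 u}{3}$ ($b{\left(Y,u \right)} = 2 - \left(u + u\right) \left(\frac{-5 + 4 \left(-5\right)}{-1 - 5} - 13\right) = 2 - 2 u \left(\frac{-5 - 20}{-6} - 13\right) = 2 - 2 u \left(\left(- \frac{1}{6}\right) \left(-25\right) - 13\right) = 2 - 2 u \left(\frac{25}{6} - 13\right) = 2 - 2 u \left(- \frac{53}{6}\right) = 2 - - \frac{53 u}{3} = 2 + \frac{53 u}{3}$)
$b{\left(\left(-1 + 2\right) K{\left(3 \right)},19 \right)} 5 = \left(2 + \frac{53}{3} \cdot 19\right) 5 = \left(2 + \frac{1007}{3}\right) 5 = \frac{1013}{3} \cdot 5 = \frac{5065}{3}$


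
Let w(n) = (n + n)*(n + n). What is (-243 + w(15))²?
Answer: 431649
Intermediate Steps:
w(n) = 4*n² (w(n) = (2*n)*(2*n) = 4*n²)
(-243 + w(15))² = (-243 + 4*15²)² = (-243 + 4*225)² = (-243 + 900)² = 657² = 431649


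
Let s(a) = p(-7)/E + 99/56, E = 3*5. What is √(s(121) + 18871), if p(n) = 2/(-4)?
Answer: √3329150370/420 ≈ 137.38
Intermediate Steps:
p(n) = -½ (p(n) = 2*(-¼) = -½)
E = 15
s(a) = 1457/840 (s(a) = -½/15 + 99/56 = -½*1/15 + 99*(1/56) = -1/30 + 99/56 = 1457/840)
√(s(121) + 18871) = √(1457/840 + 18871) = √(15853097/840) = √3329150370/420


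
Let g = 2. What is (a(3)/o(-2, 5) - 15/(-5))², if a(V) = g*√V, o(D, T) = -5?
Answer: 237/25 - 12*√3/5 ≈ 5.3231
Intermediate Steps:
a(V) = 2*√V
(a(3)/o(-2, 5) - 15/(-5))² = ((2*√3)/(-5) - 15/(-5))² = ((2*√3)*(-⅕) - 15*(-⅕))² = (-2*√3/5 + 3)² = (3 - 2*√3/5)²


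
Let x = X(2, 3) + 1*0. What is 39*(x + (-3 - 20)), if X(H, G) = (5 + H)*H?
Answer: -351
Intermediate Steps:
X(H, G) = H*(5 + H)
x = 14 (x = 2*(5 + 2) + 1*0 = 2*7 + 0 = 14 + 0 = 14)
39*(x + (-3 - 20)) = 39*(14 + (-3 - 20)) = 39*(14 - 23) = 39*(-9) = -351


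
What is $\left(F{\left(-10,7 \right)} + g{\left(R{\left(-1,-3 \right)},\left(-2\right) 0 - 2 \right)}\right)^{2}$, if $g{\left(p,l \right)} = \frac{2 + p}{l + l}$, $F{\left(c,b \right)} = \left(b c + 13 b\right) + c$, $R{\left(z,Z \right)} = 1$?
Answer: $\frac{1681}{16} \approx 105.06$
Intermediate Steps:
$F{\left(c,b \right)} = c + 13 b + b c$ ($F{\left(c,b \right)} = \left(13 b + b c\right) + c = c + 13 b + b c$)
$g{\left(p,l \right)} = \frac{2 + p}{2 l}$
$\left(F{\left(-10,7 \right)} + g{\left(R{\left(-1,-3 \right)},\left(-2\right) 0 - 2 \right)}\right)^{2} = \left(\left(-10 + 13 \cdot 7 + 7 \left(-10\right)\right) + \frac{2 + 1}{2 \left(\left(-2\right) 0 - 2\right)}\right)^{2} = \left(\left(-10 + 91 - 70\right) + \frac{1}{2} \frac{1}{0 - 2} \cdot 3\right)^{2} = \left(11 + \frac{1}{2} \frac{1}{-2} \cdot 3\right)^{2} = \left(11 + \frac{1}{2} \left(- \frac{1}{2}\right) 3\right)^{2} = \left(11 - \frac{3}{4}\right)^{2} = \left(\frac{41}{4}\right)^{2} = \frac{1681}{16}$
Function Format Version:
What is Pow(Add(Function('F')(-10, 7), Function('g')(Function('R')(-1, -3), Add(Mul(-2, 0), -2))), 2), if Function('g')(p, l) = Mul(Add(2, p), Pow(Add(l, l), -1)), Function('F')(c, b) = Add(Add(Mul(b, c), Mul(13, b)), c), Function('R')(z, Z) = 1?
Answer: Rational(1681, 16) ≈ 105.06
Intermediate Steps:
Function('F')(c, b) = Add(c, Mul(13, b), Mul(b, c)) (Function('F')(c, b) = Add(Add(Mul(13, b), Mul(b, c)), c) = Add(c, Mul(13, b), Mul(b, c)))
Function('g')(p, l) = Mul(Rational(1, 2), Pow(l, -1), Add(2, p)) (Function('g')(p, l) = Mul(Add(2, p), Pow(Mul(2, l), -1)) = Mul(Add(2, p), Mul(Rational(1, 2), Pow(l, -1))) = Mul(Rational(1, 2), Pow(l, -1), Add(2, p)))
Pow(Add(Function('F')(-10, 7), Function('g')(Function('R')(-1, -3), Add(Mul(-2, 0), -2))), 2) = Pow(Add(Add(-10, Mul(13, 7), Mul(7, -10)), Mul(Rational(1, 2), Pow(Add(Mul(-2, 0), -2), -1), Add(2, 1))), 2) = Pow(Add(Add(-10, 91, -70), Mul(Rational(1, 2), Pow(Add(0, -2), -1), 3)), 2) = Pow(Add(11, Mul(Rational(1, 2), Pow(-2, -1), 3)), 2) = Pow(Add(11, Mul(Rational(1, 2), Rational(-1, 2), 3)), 2) = Pow(Add(11, Rational(-3, 4)), 2) = Pow(Rational(41, 4), 2) = Rational(1681, 16)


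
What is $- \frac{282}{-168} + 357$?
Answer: $\frac{10043}{28} \approx 358.68$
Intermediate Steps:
$- \frac{282}{-168} + 357 = \left(-282\right) \left(- \frac{1}{168}\right) + 357 = \frac{47}{28} + 357 = \frac{10043}{28}$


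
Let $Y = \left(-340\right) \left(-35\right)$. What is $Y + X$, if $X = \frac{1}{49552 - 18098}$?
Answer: $\frac{374302601}{31454} \approx 11900.0$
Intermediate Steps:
$X = \frac{1}{31454} \approx 3.1792 \cdot 10^{-5}$
$Y = 11900$
$Y + X = 11900 + \frac{1}{31454} = \frac{374302601}{31454}$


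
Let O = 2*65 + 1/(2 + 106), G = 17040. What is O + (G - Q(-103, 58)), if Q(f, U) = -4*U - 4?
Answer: 1879849/108 ≈ 17406.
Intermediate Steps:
Q(f, U) = -4 - 4*U
O = 14041/108 (O = 130 + 1/108 = 14041/108 ≈ 130.01)
O + (G - Q(-103, 58)) = 14041/108 + (17040 - (-4 - 4*58)) = 14041/108 + (17040 - (-4 - 232)) = 14041/108 + (17040 - 1*(-236)) = 14041/108 + (17040 + 236) = 14041/108 + 17276 = 1879849/108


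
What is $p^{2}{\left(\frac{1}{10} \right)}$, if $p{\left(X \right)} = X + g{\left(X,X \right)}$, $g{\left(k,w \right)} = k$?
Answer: $\frac{1}{25} \approx 0.04$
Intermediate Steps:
$p{\left(X \right)} = 2 X$ ($p{\left(X \right)} = X + X = 2 X$)
$p^{2}{\left(\frac{1}{10} \right)} = \left(\frac{2}{10}\right)^{2} = \left(2 \cdot \frac{1}{10}\right)^{2} = \left(\frac{1}{5}\right)^{2} = \frac{1}{25}$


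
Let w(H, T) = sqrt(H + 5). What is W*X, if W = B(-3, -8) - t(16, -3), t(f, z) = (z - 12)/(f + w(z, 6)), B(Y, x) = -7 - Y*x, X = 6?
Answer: -22902/127 - 45*sqrt(2)/127 ≈ -180.83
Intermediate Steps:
w(H, T) = sqrt(5 + H)
B(Y, x) = -7 - Y*x
t(f, z) = (-12 + z)/(f + sqrt(5 + z)) (t(f, z) = (z - 12)/(f + sqrt(5 + z)) = (-12 + z)/(f + sqrt(5 + z)))
W = -31 + 15/(16 + sqrt(2)) (W = (-7 - 1*(-3)*(-8)) - (-12 - 3)/(16 + sqrt(5 - 3)) = (-7 - 24) - (-15)/(16 + sqrt(2)) = -31 - (-15)/(16 + sqrt(2)) = -31 + 15/(16 + sqrt(2)) ≈ -30.139)
W*X = (-3817/127 - 15*sqrt(2)/254)*6 = -22902/127 - 45*sqrt(2)/127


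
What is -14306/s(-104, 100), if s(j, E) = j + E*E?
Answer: -7153/4948 ≈ -1.4456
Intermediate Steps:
s(j, E) = j + E**2
-14306/s(-104, 100) = -14306/(-104 + 100**2) = -14306/(-104 + 10000) = -14306/9896 = -14306*1/9896 = -7153/4948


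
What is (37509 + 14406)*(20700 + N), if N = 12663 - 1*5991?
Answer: 1421017380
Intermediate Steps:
N = 6672 (N = 12663 - 5991 = 6672)
(37509 + 14406)*(20700 + N) = (37509 + 14406)*(20700 + 6672) = 51915*27372 = 1421017380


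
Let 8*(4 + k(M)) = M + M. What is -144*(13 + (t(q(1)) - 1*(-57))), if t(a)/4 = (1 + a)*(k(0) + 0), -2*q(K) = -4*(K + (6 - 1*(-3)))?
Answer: 38304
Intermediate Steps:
q(K) = 18 + 2*K (q(K) = -(-2)*(K + (6 - 1*(-3))) = -(-2)*(K + (6 + 3)) = -(-2)*(K + 9) = -(-2)*(9 + K) = -(-36 - 4*K)/2 = 18 + 2*K)
k(M) = -4 + M/4 (k(M) = -4 + (M + M)/8 = -4 + (2*M)/8 = -4 + M/4)
t(a) = -16 - 16*a (t(a) = 4*((1 + a)*((-4 + (¼)*0) + 0)) = 4*((1 + a)*((-4 + 0) + 0)) = 4*((1 + a)*(-4 + 0)) = 4*((1 + a)*(-4)) = 4*(-4 - 4*a) = -16 - 16*a)
-144*(13 + (t(q(1)) - 1*(-57))) = -144*(13 + ((-16 - 16*(18 + 2*1)) - 1*(-57))) = -144*(13 + ((-16 - 16*(18 + 2)) + 57)) = -144*(13 + ((-16 - 16*20) + 57)) = -144*(13 + ((-16 - 320) + 57)) = -144*(13 + (-336 + 57)) = -144*(13 - 279) = -144*(-266) = 38304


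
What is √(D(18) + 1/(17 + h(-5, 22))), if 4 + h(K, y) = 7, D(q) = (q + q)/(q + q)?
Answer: √105/10 ≈ 1.0247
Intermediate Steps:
D(q) = 1 (D(q) = (2*q)/((2*q)) = (2*q)*(1/(2*q)) = 1)
h(K, y) = 3 (h(K, y) = -4 + 7 = 3)
√(D(18) + 1/(17 + h(-5, 22))) = √(1 + 1/(17 + 3)) = √(1 + 1/20) = √(21/20) = √105/10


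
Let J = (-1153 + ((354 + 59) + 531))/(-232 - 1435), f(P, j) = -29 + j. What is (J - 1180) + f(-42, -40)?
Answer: -2081874/1667 ≈ -1248.9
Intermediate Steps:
J = 209/1667 (J = (-1153 + (413 + 531))/(-1667) = (-1153 + 944)*(-1/1667) = -209*(-1/1667) = 209/1667 ≈ 0.12537)
(J - 1180) + f(-42, -40) = (209/1667 - 1180) + (-29 - 40) = -1966851/1667 - 69 = -2081874/1667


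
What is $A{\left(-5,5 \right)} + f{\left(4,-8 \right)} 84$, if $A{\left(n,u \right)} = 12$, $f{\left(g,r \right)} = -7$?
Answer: $-576$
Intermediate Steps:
$A{\left(-5,5 \right)} + f{\left(4,-8 \right)} 84 = 12 - 588 = -576$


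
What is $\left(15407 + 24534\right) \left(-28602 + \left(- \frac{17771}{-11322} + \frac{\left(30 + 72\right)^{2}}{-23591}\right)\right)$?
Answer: $- \frac{305117909889416371}{267097302} \approx -1.1423 \cdot 10^{9}$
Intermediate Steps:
$\left(15407 + 24534\right) \left(-28602 + \left(- \frac{17771}{-11322} + \frac{\left(30 + 72\right)^{2}}{-23591}\right)\right) = 39941 \left(-28602 + \left(\left(-17771\right) \left(- \frac{1}{11322}\right) + 102^{2} \left(- \frac{1}{23591}\right)\right)\right) = 39941 \left(-28602 + \left(\frac{17771}{11322} + 10404 \left(- \frac{1}{23591}\right)\right)\right) = 39941 \left(-28602 + \left(\frac{17771}{11322} - \frac{10404}{23591}\right)\right) = 39941 \left(-28602 + \frac{301441573}{267097302}\right) = 39941 \left(- \frac{7639215590231}{267097302}\right) = - \frac{305117909889416371}{267097302}$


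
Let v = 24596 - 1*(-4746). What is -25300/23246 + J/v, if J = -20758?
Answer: -306223267/170521033 ≈ -1.7958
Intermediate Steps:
v = 29342 (v = 24596 + 4746 = 29342)
-25300/23246 + J/v = -25300/23246 - 20758/29342 = -25300*1/23246 - 20758*1/29342 = -12650/11623 - 10379/14671 = -306223267/170521033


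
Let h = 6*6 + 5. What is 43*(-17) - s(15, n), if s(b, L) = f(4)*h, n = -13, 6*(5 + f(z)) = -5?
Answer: -2951/6 ≈ -491.83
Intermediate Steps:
f(z) = -35/6 (f(z) = -5 + (1/6)*(-5) = -5 - 5/6 = -35/6)
h = 41 (h = 36 + 5 = 41)
s(b, L) = -1435/6 (s(b, L) = -35/6*41 = -1435/6)
43*(-17) - s(15, n) = 43*(-17) - 1*(-1435/6) = -731 + 1435/6 = -2951/6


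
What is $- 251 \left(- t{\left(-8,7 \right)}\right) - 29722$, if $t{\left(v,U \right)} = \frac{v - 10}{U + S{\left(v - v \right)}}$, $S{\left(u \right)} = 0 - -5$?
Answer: $- \frac{60197}{2} \approx -30099.0$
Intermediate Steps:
$S{\left(u \right)} = 5$ ($S{\left(u \right)} = 0 + 5 = 5$)
$t{\left(v,U \right)} = \frac{-10 + v}{5 + U}$ ($t{\left(v,U \right)} = \frac{v - 10}{U + 5} = \frac{-10 + v}{5 + U}$)
$- 251 \left(- t{\left(-8,7 \right)}\right) - 29722 = - 251 \left(- \frac{-10 - 8}{5 + 7}\right) - 29722 = - 251 \left(- \frac{-18}{12}\right) - 29722 = - 251 \left(\left(-1\right) \left(- \frac{3}{2}\right)\right) - 29722 = \left(-251\right) \frac{3}{2} - 29722 = - \frac{753}{2} - 29722 = - \frac{60197}{2}$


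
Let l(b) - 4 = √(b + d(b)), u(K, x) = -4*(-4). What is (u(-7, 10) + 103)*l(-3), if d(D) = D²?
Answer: 476 + 119*√6 ≈ 767.49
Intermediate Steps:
u(K, x) = 16
l(b) = 4 + √(b + b²)
(u(-7, 10) + 103)*l(-3) = (16 + 103)*(4 + √(-3*(1 - 3))) = 119*(4 + √(-3*(-2))) = 119*(4 + √6) = 476 + 119*√6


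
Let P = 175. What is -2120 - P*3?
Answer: -2645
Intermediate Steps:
-2120 - P*3 = -2120 - 175*3 = -2120 - 1*525 = -2120 - 525 = -2645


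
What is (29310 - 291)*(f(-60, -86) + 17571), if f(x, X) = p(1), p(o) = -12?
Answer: 509544621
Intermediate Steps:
f(x, X) = -12
(29310 - 291)*(f(-60, -86) + 17571) = (29310 - 291)*(-12 + 17571) = 29019*17559 = 509544621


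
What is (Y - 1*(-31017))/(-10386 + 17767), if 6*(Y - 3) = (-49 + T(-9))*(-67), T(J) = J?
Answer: 95003/22143 ≈ 4.2904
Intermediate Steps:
Y = 1952/3 (Y = 3 + ((-49 - 9)*(-67))/6 = 3 + (-58*(-67))/6 = 3 + (⅙)*3886 = 3 + 1943/3 = 1952/3 ≈ 650.67)
(Y - 1*(-31017))/(-10386 + 17767) = (1952/3 - 1*(-31017))/(-10386 + 17767) = (1952/3 + 31017)/7381 = (95003/3)*(1/7381) = 95003/22143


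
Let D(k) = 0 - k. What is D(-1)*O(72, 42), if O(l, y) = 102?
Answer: 102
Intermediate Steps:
D(k) = -k
D(-1)*O(72, 42) = -1*(-1)*102 = 1*102 = 102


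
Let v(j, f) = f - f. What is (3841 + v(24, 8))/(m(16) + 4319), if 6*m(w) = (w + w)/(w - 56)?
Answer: 57615/64783 ≈ 0.88935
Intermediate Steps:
m(w) = w/(3*(-56 + w)) (m(w) = ((w + w)/(w - 56))/6 = ((2*w)/(-56 + w))/6 = (2*w/(-56 + w))/6 = w/(3*(-56 + w)))
v(j, f) = 0
(3841 + v(24, 8))/(m(16) + 4319) = (3841 + 0)/((1/3)*16/(-56 + 16) + 4319) = 3841/((1/3)*16/(-40) + 4319) = 3841/((1/3)*16*(-1/40) + 4319) = 3841/(-2/15 + 4319) = 3841/(64783/15) = 3841*(15/64783) = 57615/64783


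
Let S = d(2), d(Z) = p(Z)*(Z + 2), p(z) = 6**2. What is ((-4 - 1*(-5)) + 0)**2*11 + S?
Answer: 155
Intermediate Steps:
p(z) = 36
d(Z) = 72 + 36*Z (d(Z) = 36*(Z + 2) = 36*(2 + Z) = 72 + 36*Z)
S = 144 (S = 72 + 36*2 = 72 + 72 = 144)
((-4 - 1*(-5)) + 0)**2*11 + S = ((-4 - 1*(-5)) + 0)**2*11 + 144 = ((-4 + 5) + 0)**2*11 + 144 = (1 + 0)**2*11 + 144 = 1**2*11 + 144 = 1*11 + 144 = 11 + 144 = 155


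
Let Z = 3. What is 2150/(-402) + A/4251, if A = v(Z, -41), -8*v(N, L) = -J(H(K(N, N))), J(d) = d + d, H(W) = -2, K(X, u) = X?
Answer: -1015539/189878 ≈ -5.3484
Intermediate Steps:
J(d) = 2*d
v(N, L) = -1/2 (v(N, L) = -(-1)*2*(-2)/8 = -(-1)*(-4)/8 = -1/8*4 = -1/2)
A = -1/2 ≈ -0.50000
2150/(-402) + A/4251 = 2150/(-402) - 1/2/4251 = 2150*(-1/402) - 1/2*1/4251 = -1075/201 - 1/8502 = -1015539/189878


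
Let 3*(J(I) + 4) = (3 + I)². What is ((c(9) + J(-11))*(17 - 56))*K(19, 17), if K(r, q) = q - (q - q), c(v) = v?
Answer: -17459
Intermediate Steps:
K(r, q) = q (K(r, q) = q - 1*0 = q + 0 = q)
J(I) = -4 + (3 + I)²/3
((c(9) + J(-11))*(17 - 56))*K(19, 17) = ((9 + (-4 + (3 - 11)²/3))*(17 - 56))*17 = ((9 + (-4 + (⅓)*(-8)²))*(-39))*17 = ((9 + (-4 + (⅓)*64))*(-39))*17 = ((9 + (-4 + 64/3))*(-39))*17 = ((9 + 52/3)*(-39))*17 = ((79/3)*(-39))*17 = -1027*17 = -17459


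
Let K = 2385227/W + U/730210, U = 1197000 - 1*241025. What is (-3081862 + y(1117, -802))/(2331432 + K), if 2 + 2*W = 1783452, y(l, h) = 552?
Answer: -401276851932209500/303621281906291309 ≈ -1.3216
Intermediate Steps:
W = 891725 (W = -1 + (½)*1783452 = -1 + 891726 = 891725)
U = 955975 (U = 1197000 - 241025 = 955975)
K = 518836682909/130229302450 (K = 2385227/891725 + 955975/730210 = 2385227*(1/891725) + 955975*(1/730210) = 2385227/891725 + 191195/146042 = 518836682909/130229302450 ≈ 3.9840)
(-3081862 + y(1117, -802))/(2331432 + K) = (-3081862 + 552)/(2331432 + 518836682909/130229302450) = -3081310/303621281906291309/130229302450 = -3081310*130229302450/303621281906291309 = -401276851932209500/303621281906291309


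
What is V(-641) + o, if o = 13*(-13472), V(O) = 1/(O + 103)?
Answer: -94223169/538 ≈ -1.7514e+5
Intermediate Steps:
V(O) = 1/(103 + O)
o = -175136
V(-641) + o = 1/(103 - 641) - 175136 = 1/(-538) - 175136 = -1/538 - 175136 = -94223169/538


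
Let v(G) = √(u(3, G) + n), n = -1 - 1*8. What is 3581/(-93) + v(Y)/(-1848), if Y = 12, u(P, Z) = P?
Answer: -3581/93 - I*√6/1848 ≈ -38.505 - 0.0013255*I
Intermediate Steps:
n = -9 (n = -1 - 8 = -9)
v(G) = I*√6 (v(G) = √(3 - 9) = √(-6) = I*√6)
3581/(-93) + v(Y)/(-1848) = 3581/(-93) + (I*√6)/(-1848) = 3581*(-1/93) + (I*√6)*(-1/1848) = -3581/93 - I*√6/1848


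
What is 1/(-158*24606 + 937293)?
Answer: -1/2950455 ≈ -3.3893e-7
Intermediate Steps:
1/(-158*24606 + 937293) = 1/(-3887748 + 937293) = 1/(-2950455) = -1/2950455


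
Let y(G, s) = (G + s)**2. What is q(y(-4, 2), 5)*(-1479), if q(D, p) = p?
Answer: -7395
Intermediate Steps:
q(y(-4, 2), 5)*(-1479) = 5*(-1479) = -7395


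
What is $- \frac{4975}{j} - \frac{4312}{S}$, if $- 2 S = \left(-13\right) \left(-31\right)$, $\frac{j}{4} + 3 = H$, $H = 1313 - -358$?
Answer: $\frac{55534403}{2688816} \approx 20.654$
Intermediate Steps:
$H = 1671$ ($H = 1313 + 358 = 1671$)
$j = 6672$ ($j = -12 + 4 \cdot 1671 = -12 + 6684 = 6672$)
$S = - \frac{403}{2}$ ($S = - \frac{\left(-13\right) \left(-31\right)}{2} = \left(- \frac{1}{2}\right) 403 = - \frac{403}{2} \approx -201.5$)
$- \frac{4975}{j} - \frac{4312}{S} = - \frac{4975}{6672} - \frac{4312}{- \frac{403}{2}} = \left(-4975\right) \frac{1}{6672} - - \frac{8624}{403} = - \frac{4975}{6672} + \frac{8624}{403} = \frac{55534403}{2688816}$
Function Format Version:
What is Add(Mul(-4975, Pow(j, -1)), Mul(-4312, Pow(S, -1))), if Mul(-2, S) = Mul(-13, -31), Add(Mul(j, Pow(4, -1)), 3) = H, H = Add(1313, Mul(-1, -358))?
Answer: Rational(55534403, 2688816) ≈ 20.654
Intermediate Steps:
H = 1671 (H = Add(1313, 358) = 1671)
j = 6672 (j = Add(-12, Mul(4, 1671)) = Add(-12, 6684) = 6672)
S = Rational(-403, 2) (S = Mul(Rational(-1, 2), Mul(-13, -31)) = Mul(Rational(-1, 2), 403) = Rational(-403, 2) ≈ -201.50)
Add(Mul(-4975, Pow(j, -1)), Mul(-4312, Pow(S, -1))) = Add(Mul(-4975, Pow(6672, -1)), Mul(-4312, Pow(Rational(-403, 2), -1))) = Add(Mul(-4975, Rational(1, 6672)), Mul(-4312, Rational(-2, 403))) = Add(Rational(-4975, 6672), Rational(8624, 403)) = Rational(55534403, 2688816)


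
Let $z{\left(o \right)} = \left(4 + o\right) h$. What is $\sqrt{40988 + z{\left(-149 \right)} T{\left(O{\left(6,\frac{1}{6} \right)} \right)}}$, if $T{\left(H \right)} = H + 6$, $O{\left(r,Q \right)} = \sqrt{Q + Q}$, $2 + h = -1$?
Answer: $\sqrt{43598 + 145 \sqrt{3}} \approx 209.4$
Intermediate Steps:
$h = -3$ ($h = -2 - 1 = -3$)
$O{\left(r,Q \right)} = \sqrt{2} \sqrt{Q}$ ($O{\left(r,Q \right)} = \sqrt{2 Q} = \sqrt{2} \sqrt{Q}$)
$T{\left(H \right)} = 6 + H$
$z{\left(o \right)} = -12 - 3 o$ ($z{\left(o \right)} = \left(4 + o\right) \left(-3\right) = -12 - 3 o$)
$\sqrt{40988 + z{\left(-149 \right)} T{\left(O{\left(6,\frac{1}{6} \right)} \right)}} = \sqrt{40988 + \left(-12 - -447\right) \left(6 + \sqrt{2} \sqrt{\frac{1}{6}}\right)} = \sqrt{40988 + \left(-12 + 447\right) \left(6 + \frac{\sqrt{2}}{\sqrt{6}}\right)} = \sqrt{40988 + 435 \left(6 + \sqrt{2} \frac{\sqrt{6}}{6}\right)} = \sqrt{40988 + 435 \left(6 + \frac{\sqrt{3}}{3}\right)} = \sqrt{40988 + \left(2610 + 145 \sqrt{3}\right)} = \sqrt{43598 + 145 \sqrt{3}}$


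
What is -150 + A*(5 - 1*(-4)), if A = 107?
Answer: 813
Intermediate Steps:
-150 + A*(5 - 1*(-4)) = -150 + 107*(5 - 1*(-4)) = -150 + 107*(5 + 4) = -150 + 107*9 = -150 + 963 = 813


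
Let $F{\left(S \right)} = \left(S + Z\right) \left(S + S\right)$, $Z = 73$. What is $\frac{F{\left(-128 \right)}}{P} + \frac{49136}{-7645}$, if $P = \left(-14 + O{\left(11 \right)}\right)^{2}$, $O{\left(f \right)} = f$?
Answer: $\frac{107199376}{68805} \approx 1558.0$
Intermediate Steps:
$F{\left(S \right)} = 2 S \left(73 + S\right)$ ($F{\left(S \right)} = \left(S + 73\right) \left(S + S\right) = \left(73 + S\right) 2 S = 2 S \left(73 + S\right)$)
$P = 9$ ($P = \left(-14 + 11\right)^{2} = \left(-3\right)^{2} = 9$)
$\frac{F{\left(-128 \right)}}{P} + \frac{49136}{-7645} = \frac{2 \left(-128\right) \left(73 - 128\right)}{9} + \frac{49136}{-7645} = 2 \left(-128\right) \left(-55\right) \frac{1}{9} + 49136 \left(- \frac{1}{7645}\right) = 14080 \cdot \frac{1}{9} - \frac{49136}{7645} = \frac{14080}{9} - \frac{49136}{7645} = \frac{107199376}{68805}$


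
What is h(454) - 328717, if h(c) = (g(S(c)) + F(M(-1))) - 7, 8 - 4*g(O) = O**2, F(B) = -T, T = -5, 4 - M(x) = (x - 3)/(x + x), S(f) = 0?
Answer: -328717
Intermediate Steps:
M(x) = 4 - (-3 + x)/(2*x) (M(x) = 4 - (x - 3)/(x + x) = 4 - (-3 + x)/(2*x))
F(B) = 5 (F(B) = -1*(-5) = 5)
g(O) = 2 - O**2/4
h(c) = 0 (h(c) = ((2 - 1/4*0**2) + 5) - 7 = ((2 - 1/4*0) + 5) - 7 = ((2 + 0) + 5) - 7 = (2 + 5) - 7 = 7 - 7 = 0)
h(454) - 328717 = 0 - 328717 = -328717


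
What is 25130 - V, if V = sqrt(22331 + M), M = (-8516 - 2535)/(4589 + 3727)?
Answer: 25130 - sqrt(42895208895)/1386 ≈ 24981.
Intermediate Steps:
M = -11051/8316 ≈ -1.3289
V = sqrt(42895208895)/1386 (V = sqrt(22331 - 11051/8316) = sqrt(185693545/8316) = sqrt(42895208895)/1386 ≈ 149.43)
25130 - V = 25130 - sqrt(42895208895)/1386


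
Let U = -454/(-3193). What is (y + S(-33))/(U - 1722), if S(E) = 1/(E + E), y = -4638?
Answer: 977406037/362860872 ≈ 2.6936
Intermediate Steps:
S(E) = 1/(2*E)
U = 454/3193 (U = -454*(-1/3193) = 454/3193 ≈ 0.14219)
(y + S(-33))/(U - 1722) = (-4638 + (1/2)/(-33))/(454/3193 - 1722) = (-4638 + (1/2)*(-1/33))/(-5497892/3193) = (-4638 - 1/66)*(-3193/5497892) = -306109/66*(-3193/5497892) = 977406037/362860872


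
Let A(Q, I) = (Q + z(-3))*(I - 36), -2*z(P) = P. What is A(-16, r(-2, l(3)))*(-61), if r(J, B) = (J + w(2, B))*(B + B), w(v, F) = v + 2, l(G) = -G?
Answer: -42456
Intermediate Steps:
w(v, F) = 2 + v
z(P) = -P/2
r(J, B) = 2*B*(4 + J) (r(J, B) = (J + (2 + 2))*(B + B) = (J + 4)*(2*B) = (4 + J)*(2*B) = 2*B*(4 + J))
A(Q, I) = (-36 + I)*(3/2 + Q) (A(Q, I) = (Q - 1/2*(-3))*(I - 36) = (Q + 3/2)*(-36 + I) = (3/2 + Q)*(-36 + I) = (-36 + I)*(3/2 + Q))
A(-16, r(-2, l(3)))*(-61) = (-54 - 36*(-16) + 3*(2*(-1*3)*(4 - 2))/2 + (2*(-1*3)*(4 - 2))*(-16))*(-61) = (-54 + 576 + 3*(2*(-3)*2)/2 + (2*(-3)*2)*(-16))*(-61) = (-54 + 576 + (3/2)*(-12) - 12*(-16))*(-61) = (-54 + 576 - 18 + 192)*(-61) = 696*(-61) = -42456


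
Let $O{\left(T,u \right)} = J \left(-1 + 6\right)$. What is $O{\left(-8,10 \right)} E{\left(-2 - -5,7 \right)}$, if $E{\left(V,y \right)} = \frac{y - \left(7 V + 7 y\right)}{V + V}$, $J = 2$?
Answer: $-105$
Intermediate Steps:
$O{\left(T,u \right)} = 10$ ($O{\left(T,u \right)} = 2 \left(-1 + 6\right) = 2 \cdot 5 = 10$)
$E{\left(V,y \right)} = \frac{- 7 V - 6 y}{2 V}$ ($E{\left(V,y \right)} = \frac{y - \left(7 V + 7 y\right)}{2 V} = \left(- 7 V - 6 y\right) \frac{1}{2 V} = \frac{- 7 V - 6 y}{2 V}$)
$O{\left(-8,10 \right)} E{\left(-2 - -5,7 \right)} = 10 \left(- \frac{7}{2} - \frac{21}{-2 - -5}\right) = 10 \left(- \frac{7}{2} - \frac{21}{-2 + 5}\right) = 10 \left(- \frac{7}{2} - \frac{21}{3}\right) = 10 \left(- \frac{7}{2} - 21 \cdot \frac{1}{3}\right) = 10 \left(- \frac{7}{2} - 7\right) = 10 \left(- \frac{21}{2}\right) = -105$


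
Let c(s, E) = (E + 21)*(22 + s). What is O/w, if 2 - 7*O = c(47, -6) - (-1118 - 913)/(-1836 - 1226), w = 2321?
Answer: -287365/4522574 ≈ -0.063540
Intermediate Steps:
c(s, E) = (21 + E)*(22 + s)
O = -3161015/21434 (O = 2/7 - ((462 + 21*47 + 22*(-6) - 6*47) - (-1118 - 913)/(-1836 - 1226))/7 = 2/7 - ((462 + 987 - 132 - 282) - (-2031)/(-3062))/7 = 2/7 - (1035 - (-2031)*(-1)/3062)/7 = 2/7 - (1035 - 1*2031/3062)/7 = 2/7 - (1035 - 2031/3062)/7 = 2/7 - ⅐*3167139/3062 = 2/7 - 3167139/21434 = -3161015/21434 ≈ -147.48)
O/w = -3161015/21434/2321 = -3161015/21434*1/2321 = -287365/4522574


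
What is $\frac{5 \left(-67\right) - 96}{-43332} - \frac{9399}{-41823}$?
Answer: $\frac{47255909}{201363804} \approx 0.23468$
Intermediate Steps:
$\frac{5 \left(-67\right) - 96}{-43332} - \frac{9399}{-41823} = \left(-335 - 96\right) \left(- \frac{1}{43332}\right) - - \frac{3133}{13941} = \left(-431\right) \left(- \frac{1}{43332}\right) + \frac{3133}{13941} = \frac{431}{43332} + \frac{3133}{13941} = \frac{47255909}{201363804}$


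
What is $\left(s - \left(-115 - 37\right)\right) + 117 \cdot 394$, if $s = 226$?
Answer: $46476$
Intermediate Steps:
$\left(s - \left(-115 - 37\right)\right) + 117 \cdot 394 = \left(226 - \left(-115 - 37\right)\right) + 117 \cdot 394 = \left(226 - \left(-115 - 37\right)\right) + 46098 = \left(226 - -152\right) + 46098 = \left(226 + 152\right) + 46098 = 378 + 46098 = 46476$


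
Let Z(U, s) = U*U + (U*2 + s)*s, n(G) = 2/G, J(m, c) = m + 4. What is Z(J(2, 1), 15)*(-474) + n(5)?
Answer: -1045168/5 ≈ -2.0903e+5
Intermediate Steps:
J(m, c) = 4 + m
Z(U, s) = U² + s*(s + 2*U) (Z(U, s) = U² + (2*U + s)*s = U² + (s + 2*U)*s = U² + s*(s + 2*U))
Z(J(2, 1), 15)*(-474) + n(5) = ((4 + 2)² + 15² + 2*(4 + 2)*15)*(-474) + 2/5 = (6² + 225 + 2*6*15)*(-474) + 2*(⅕) = (36 + 225 + 180)*(-474) + ⅖ = 441*(-474) + ⅖ = -209034 + ⅖ = -1045168/5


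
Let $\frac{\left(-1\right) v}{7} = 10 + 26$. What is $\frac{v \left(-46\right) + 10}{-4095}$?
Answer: $- \frac{11602}{4095} \approx -2.8332$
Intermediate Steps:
$v = -252$ ($v = - 7 \left(10 + 26\right) = \left(-7\right) 36 = -252$)
$\frac{v \left(-46\right) + 10}{-4095} = \frac{\left(-252\right) \left(-46\right) + 10}{-4095} = \left(11592 + 10\right) \left(- \frac{1}{4095}\right) = 11602 \left(- \frac{1}{4095}\right) = - \frac{11602}{4095}$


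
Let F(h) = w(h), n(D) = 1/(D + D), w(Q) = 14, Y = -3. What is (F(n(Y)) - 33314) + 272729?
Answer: 239429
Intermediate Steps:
n(D) = 1/(2*D)
F(h) = 14
(F(n(Y)) - 33314) + 272729 = (14 - 33314) + 272729 = -33300 + 272729 = 239429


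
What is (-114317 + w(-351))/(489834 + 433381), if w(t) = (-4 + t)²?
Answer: 11708/923215 ≈ 0.012682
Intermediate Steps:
(-114317 + w(-351))/(489834 + 433381) = (-114317 + (-4 - 351)²)/(489834 + 433381) = (-114317 + (-355)²)/923215 = (-114317 + 126025)*(1/923215) = 11708*(1/923215) = 11708/923215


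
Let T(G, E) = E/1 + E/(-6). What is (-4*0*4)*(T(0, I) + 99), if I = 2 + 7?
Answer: 0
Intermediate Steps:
I = 9
T(G, E) = 5*E/6 (T(G, E) = E*1 + E*(-1/6) = E - E/6 = 5*E/6)
(-4*0*4)*(T(0, I) + 99) = (-4*0*4)*((5/6)*9 + 99) = (0*4)*(15/2 + 99) = 0*(213/2) = 0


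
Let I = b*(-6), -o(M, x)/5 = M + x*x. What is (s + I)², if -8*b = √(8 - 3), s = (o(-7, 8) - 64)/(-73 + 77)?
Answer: 60923/8 - 1047*√5/8 ≈ 7322.7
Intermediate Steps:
o(M, x) = -5*M - 5*x² (o(M, x) = -5*(M + x*x) = -5*(M + x²) = -5*M - 5*x²)
s = -349/4 (s = ((-5*(-7) - 5*8²) - 64)/(-73 + 77) = ((35 - 5*64) - 64)/4 = ((35 - 320) - 64)*(¼) = (-285 - 64)*(¼) = -349*¼ = -349/4 ≈ -87.250)
b = -√5/8 (b = -√(8 - 3)/8 = -√5/8 ≈ -0.27951)
I = 3*√5/4 (I = -√5/8*(-6) = 3*√5/4 ≈ 1.6771)
(s + I)² = (-349/4 + 3*√5/4)²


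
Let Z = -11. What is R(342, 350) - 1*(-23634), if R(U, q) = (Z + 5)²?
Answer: 23670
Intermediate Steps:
R(U, q) = 36 (R(U, q) = (-11 + 5)² = (-6)² = 36)
R(342, 350) - 1*(-23634) = 36 - 1*(-23634) = 36 + 23634 = 23670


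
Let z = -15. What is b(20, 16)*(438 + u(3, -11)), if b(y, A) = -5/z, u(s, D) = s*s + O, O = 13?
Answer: 460/3 ≈ 153.33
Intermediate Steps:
u(s, D) = 13 + s**2 (u(s, D) = s*s + 13 = s**2 + 13 = 13 + s**2)
b(y, A) = 1/3 (b(y, A) = -5/(-15) = -5*(-1/15) = 1/3)
b(20, 16)*(438 + u(3, -11)) = (438 + (13 + 3**2))/3 = (438 + (13 + 9))/3 = (438 + 22)/3 = (1/3)*460 = 460/3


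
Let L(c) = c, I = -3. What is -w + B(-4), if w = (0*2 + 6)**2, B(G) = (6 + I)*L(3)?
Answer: -27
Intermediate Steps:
B(G) = 9 (B(G) = (6 - 3)*3 = 3*3 = 9)
w = 36 (w = (0 + 6)**2 = 6**2 = 36)
-w + B(-4) = -1*36 + 9 = -36 + 9 = -27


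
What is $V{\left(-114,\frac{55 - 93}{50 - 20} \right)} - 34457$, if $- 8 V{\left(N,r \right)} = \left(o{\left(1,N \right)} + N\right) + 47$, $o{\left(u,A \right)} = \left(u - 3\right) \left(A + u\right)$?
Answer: $- \frac{275815}{8} \approx -34477.0$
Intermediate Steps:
$o{\left(u,A \right)} = \left(-3 + u\right) \left(A + u\right)$
$V{\left(N,r \right)} = - \frac{45}{8} + \frac{N}{8}$ ($V{\left(N,r \right)} = - \frac{\left(\left(1^{2} - 3 N - 3 + N 1\right) + N\right) + 47}{8} = - \frac{\left(\left(1 - 3 N - 3 + N\right) + N\right) + 47}{8} = - \frac{\left(\left(-2 - 2 N\right) + N\right) + 47}{8} = - \frac{\left(-2 - N\right) + 47}{8} = - \frac{45 - N}{8} = - \frac{45}{8} + \frac{N}{8}$)
$V{\left(-114,\frac{55 - 93}{50 - 20} \right)} - 34457 = \left(- \frac{45}{8} + \frac{1}{8} \left(-114\right)\right) - 34457 = \left(- \frac{45}{8} - \frac{57}{4}\right) - 34457 = - \frac{159}{8} - 34457 = - \frac{275815}{8}$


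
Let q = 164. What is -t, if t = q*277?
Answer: -45428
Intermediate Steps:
t = 45428 (t = 164*277 = 45428)
-t = -1*45428 = -45428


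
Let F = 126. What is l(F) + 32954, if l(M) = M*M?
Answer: 48830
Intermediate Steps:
l(M) = M**2
l(F) + 32954 = 126**2 + 32954 = 15876 + 32954 = 48830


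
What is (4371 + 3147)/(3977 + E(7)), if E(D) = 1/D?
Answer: 8771/4640 ≈ 1.8903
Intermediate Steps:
(4371 + 3147)/(3977 + E(7)) = (4371 + 3147)/(3977 + 1/7) = 7518/(3977 + ⅐) = 7518/(27840/7) = 7518*(7/27840) = 8771/4640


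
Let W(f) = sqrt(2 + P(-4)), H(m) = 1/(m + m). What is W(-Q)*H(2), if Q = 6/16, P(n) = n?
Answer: I*sqrt(2)/4 ≈ 0.35355*I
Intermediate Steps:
Q = 3/8 (Q = 6*(1/16) = 3/8 ≈ 0.37500)
H(m) = 1/(2*m)
W(f) = I*sqrt(2) (W(f) = sqrt(2 - 4) = sqrt(-2) = I*sqrt(2))
W(-Q)*H(2) = (I*sqrt(2))*((1/2)/2) = (I*sqrt(2))*((1/2)*(1/2)) = (I*sqrt(2))*(1/4) = I*sqrt(2)/4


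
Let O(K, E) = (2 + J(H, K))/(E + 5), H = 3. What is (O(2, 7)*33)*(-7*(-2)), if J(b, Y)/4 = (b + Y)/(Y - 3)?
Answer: -693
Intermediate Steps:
J(b, Y) = 4*(Y + b)/(-3 + Y) (J(b, Y) = 4*((b + Y)/(Y - 3)) = 4*((Y + b)/(-3 + Y)) = 4*(Y + b)/(-3 + Y))
O(K, E) = (2 + 4*(3 + K)/(-3 + K))/(5 + E) (O(K, E) = (2 + 4*(K + 3)/(-3 + K))/(E + 5) = (2 + 4*(3 + K)/(-3 + K))/(5 + E))
(O(2, 7)*33)*(-7*(-2)) = ((6*(1 + 2)/((-3 + 2)*(5 + 7)))*33)*(-7*(-2)) = ((6*3/(-1*12))*33)*14 = ((6*(-1)*(1/12)*3)*33)*14 = -3/2*33*14 = -99/2*14 = -693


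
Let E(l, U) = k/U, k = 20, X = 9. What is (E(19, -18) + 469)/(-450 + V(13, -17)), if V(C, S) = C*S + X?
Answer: -4211/5958 ≈ -0.70678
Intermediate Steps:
V(C, S) = 9 + C*S (V(C, S) = C*S + 9 = 9 + C*S)
E(l, U) = 20/U
(E(19, -18) + 469)/(-450 + V(13, -17)) = (20/(-18) + 469)/(-450 + (9 + 13*(-17))) = (20*(-1/18) + 469)/(-450 + (9 - 221)) = (-10/9 + 469)/(-450 - 212) = (4211/9)/(-662) = (4211/9)*(-1/662) = -4211/5958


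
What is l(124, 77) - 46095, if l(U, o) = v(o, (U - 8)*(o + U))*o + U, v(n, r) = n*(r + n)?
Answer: 138651126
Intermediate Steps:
v(n, r) = n*(n + r)
l(U, o) = U + o**2*(o + (-8 + U)*(U + o)) (l(U, o) = (o*(o + (U - 8)*(o + U)))*o + U = (o*(o + (-8 + U)*(U + o)))*o + U = o**2*(o + (-8 + U)*(U + o)) + U = U + o**2*(o + (-8 + U)*(U + o)))
l(124, 77) - 46095 = (124 + 77**2*(124**2 - 8*124 - 7*77 + 124*77)) - 46095 = (124 + 5929*(15376 - 992 - 539 + 9548)) - 46095 = (124 + 5929*23393) - 46095 = (124 + 138697097) - 46095 = 138697221 - 46095 = 138651126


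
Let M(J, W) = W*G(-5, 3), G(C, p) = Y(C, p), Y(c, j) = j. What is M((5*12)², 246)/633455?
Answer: 738/633455 ≈ 0.0011650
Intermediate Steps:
G(C, p) = p
M(J, W) = 3*W (M(J, W) = W*3 = 3*W)
M((5*12)², 246)/633455 = (3*246)/633455 = 738*(1/633455) = 738/633455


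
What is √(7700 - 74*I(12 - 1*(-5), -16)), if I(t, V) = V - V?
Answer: 10*√77 ≈ 87.750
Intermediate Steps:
I(t, V) = 0
√(7700 - 74*I(12 - 1*(-5), -16)) = √(7700 - 74*0) = √(7700 + 0) = √7700 = 10*√77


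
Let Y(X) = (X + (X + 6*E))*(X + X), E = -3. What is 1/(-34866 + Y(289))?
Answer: 1/288814 ≈ 3.4624e-6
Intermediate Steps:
Y(X) = 2*X*(-18 + 2*X) (Y(X) = (X + (X + 6*(-3)))*(X + X) = (X + (X - 18))*(2*X) = (X + (-18 + X))*(2*X) = (-18 + 2*X)*(2*X) = 2*X*(-18 + 2*X))
1/(-34866 + Y(289)) = 1/(-34866 + 4*289*(-9 + 289)) = 1/(-34866 + 4*289*280) = 1/(-34866 + 323680) = 1/288814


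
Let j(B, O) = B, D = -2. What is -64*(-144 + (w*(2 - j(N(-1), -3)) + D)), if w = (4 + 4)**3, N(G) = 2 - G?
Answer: 42112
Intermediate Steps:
w = 512 (w = 8**3 = 512)
-64*(-144 + (w*(2 - j(N(-1), -3)) + D)) = -64*(-144 + (512*(2 - (2 - 1*(-1))) - 2)) = -64*(-144 + (512*(2 - (2 + 1)) - 2)) = -64*(-144 + (512*(2 - 1*3) - 2)) = -64*(-144 + (512*(2 - 3) - 2)) = -64*(-144 + (512*(-1) - 2)) = -64*(-144 + (-512 - 2)) = -64*(-144 - 514) = -64*(-658) = 42112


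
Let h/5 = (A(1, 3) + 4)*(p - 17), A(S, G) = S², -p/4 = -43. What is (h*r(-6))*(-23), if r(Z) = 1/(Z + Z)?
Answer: 89125/12 ≈ 7427.1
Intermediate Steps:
p = 172 (p = -4*(-43) = 172)
h = 3875 (h = 5*((1² + 4)*(172 - 17)) = 5*((1 + 4)*155) = 5*(5*155) = 5*775 = 3875)
r(Z) = 1/(2*Z)
(h*r(-6))*(-23) = (3875*((½)/(-6)))*(-23) = (3875*((½)*(-⅙)))*(-23) = (3875*(-1/12))*(-23) = -3875/12*(-23) = 89125/12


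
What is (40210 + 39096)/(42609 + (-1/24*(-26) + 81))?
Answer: 951672/512293 ≈ 1.8577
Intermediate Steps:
(40210 + 39096)/(42609 + (-1/24*(-26) + 81)) = 79306/(42609 + (-1*1/24*(-26) + 81)) = 79306/(42609 + (-1/24*(-26) + 81)) = 79306/(42609 + (13/12 + 81)) = 79306/(42609 + 985/12) = 79306/(512293/12) = 79306*(12/512293) = 951672/512293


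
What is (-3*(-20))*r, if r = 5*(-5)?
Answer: -1500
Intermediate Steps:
r = -25
(-3*(-20))*r = -3*(-20)*(-25) = 60*(-25) = -1500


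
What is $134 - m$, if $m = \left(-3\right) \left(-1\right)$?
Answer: $131$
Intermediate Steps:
$m = 3$
$134 - m = 134 - 3 = 131$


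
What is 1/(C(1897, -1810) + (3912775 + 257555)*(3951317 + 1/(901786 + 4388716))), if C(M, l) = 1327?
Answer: 2645251/43589228511857760352 ≈ 6.0686e-14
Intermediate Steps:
1/(C(1897, -1810) + (3912775 + 257555)*(3951317 + 1/(901786 + 4388716))) = 1/(1327 + (3912775 + 257555)*(3951317 + 1/(901786 + 4388716))) = 1/(1327 + 4170330*(3951317 + 1/5290502)) = 1/(1327 + 4170330*(20904450491135/5290502)) = 1/(1327 + 43589228508347512275/2645251) = 1/(43589228511857760352/2645251) = 2645251/43589228511857760352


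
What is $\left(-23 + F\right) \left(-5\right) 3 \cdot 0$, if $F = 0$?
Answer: $0$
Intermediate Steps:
$\left(-23 + F\right) \left(-5\right) 3 \cdot 0 = \left(-23 + 0\right) \left(-5\right) 3 \cdot 0 = - 23 \left(\left(-15\right) 0\right) = \left(-23\right) 0 = 0$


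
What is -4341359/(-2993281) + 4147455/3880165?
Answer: 5851937498818/2322884834273 ≈ 2.5193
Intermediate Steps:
-4341359/(-2993281) + 4147455/3880165 = -4341359*(-1/2993281) + 4147455*(1/3880165) = 4341359/2993281 + 829491/776033 = 5851937498818/2322884834273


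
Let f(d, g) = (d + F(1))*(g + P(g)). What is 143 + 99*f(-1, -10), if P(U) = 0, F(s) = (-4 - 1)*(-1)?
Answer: -3817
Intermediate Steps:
F(s) = 5 (F(s) = -5*(-1) = 5)
f(d, g) = g*(5 + d) (f(d, g) = (d + 5)*(g + 0) = (5 + d)*g = g*(5 + d))
143 + 99*f(-1, -10) = 143 + 99*(-10*(5 - 1)) = 143 + 99*(-10*4) = 143 + 99*(-40) = 143 - 3960 = -3817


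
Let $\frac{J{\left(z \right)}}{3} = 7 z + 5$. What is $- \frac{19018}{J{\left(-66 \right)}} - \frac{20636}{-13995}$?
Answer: $\frac{98149622}{6395715} \approx 15.346$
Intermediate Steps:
$J{\left(z \right)} = 15 + 21 z$ ($J{\left(z \right)} = 3 \left(7 z + 5\right) = 3 \left(5 + 7 z\right) = 15 + 21 z$)
$- \frac{19018}{J{\left(-66 \right)}} - \frac{20636}{-13995} = - \frac{19018}{15 + 21 \left(-66\right)} - \frac{20636}{-13995} = - \frac{19018}{15 - 1386} - - \frac{20636}{13995} = - \frac{19018}{-1371} + \frac{20636}{13995} = \left(-19018\right) \left(- \frac{1}{1371}\right) + \frac{20636}{13995} = \frac{19018}{1371} + \frac{20636}{13995} = \frac{98149622}{6395715}$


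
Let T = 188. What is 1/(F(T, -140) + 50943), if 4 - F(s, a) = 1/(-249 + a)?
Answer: 389/19818384 ≈ 1.9628e-5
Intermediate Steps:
F(s, a) = 4 - 1/(-249 + a)
1/(F(T, -140) + 50943) = 1/((-997 + 4*(-140))/(-249 - 140) + 50943) = 1/((-997 - 560)/(-389) + 50943) = 1/(-1/389*(-1557) + 50943) = 1/(1557/389 + 50943) = 1/(19818384/389) = 389/19818384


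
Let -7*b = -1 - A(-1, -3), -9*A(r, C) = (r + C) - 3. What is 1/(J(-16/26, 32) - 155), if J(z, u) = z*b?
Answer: -819/127073 ≈ -0.0064451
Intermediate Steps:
A(r, C) = ⅓ - C/9 - r/9 (A(r, C) = -((r + C) - 3)/9 = -((C + r) - 3)/9 = -(-3 + C + r)/9 = ⅓ - C/9 - r/9)
b = 16/63 (b = -(-1 - (⅓ - ⅑*(-3) - ⅑*(-1)))/7 = -(-1 - (⅓ + ⅓ + ⅑))/7 = -(-1 - 1*7/9)/7 = -(-1 - 7/9)/7 = -⅐*(-16/9) = 16/63 ≈ 0.25397)
J(z, u) = 16*z/63 (J(z, u) = z*(16/63) = 16*z/63)
1/(J(-16/26, 32) - 155) = 1/(16*(-16/26)/63 - 155) = 1/(16*(-16*1/26)/63 - 155) = 1/((16/63)*(-8/13) - 155) = 1/(-128/819 - 155) = 1/(-127073/819) = -819/127073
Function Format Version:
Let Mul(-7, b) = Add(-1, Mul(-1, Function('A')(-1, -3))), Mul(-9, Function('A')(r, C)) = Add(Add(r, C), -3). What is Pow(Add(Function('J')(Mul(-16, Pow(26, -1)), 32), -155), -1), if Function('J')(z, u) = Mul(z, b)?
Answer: Rational(-819, 127073) ≈ -0.0064451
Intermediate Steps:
Function('A')(r, C) = Add(Rational(1, 3), Mul(Rational(-1, 9), C), Mul(Rational(-1, 9), r)) (Function('A')(r, C) = Mul(Rational(-1, 9), Add(Add(r, C), -3)) = Mul(Rational(-1, 9), Add(Add(C, r), -3)) = Mul(Rational(-1, 9), Add(-3, C, r)) = Add(Rational(1, 3), Mul(Rational(-1, 9), C), Mul(Rational(-1, 9), r)))
b = Rational(16, 63) (b = Mul(Rational(-1, 7), Add(-1, Mul(-1, Add(Rational(1, 3), Mul(Rational(-1, 9), -3), Mul(Rational(-1, 9), -1))))) = Mul(Rational(-1, 7), Add(-1, Mul(-1, Add(Rational(1, 3), Rational(1, 3), Rational(1, 9))))) = Mul(Rational(-1, 7), Add(-1, Mul(-1, Rational(7, 9)))) = Mul(Rational(-1, 7), Add(-1, Rational(-7, 9))) = Mul(Rational(-1, 7), Rational(-16, 9)) = Rational(16, 63) ≈ 0.25397)
Function('J')(z, u) = Mul(Rational(16, 63), z) (Function('J')(z, u) = Mul(z, Rational(16, 63)) = Mul(Rational(16, 63), z))
Pow(Add(Function('J')(Mul(-16, Pow(26, -1)), 32), -155), -1) = Pow(Add(Mul(Rational(16, 63), Mul(-16, Pow(26, -1))), -155), -1) = Pow(Add(Mul(Rational(16, 63), Mul(-16, Rational(1, 26))), -155), -1) = Pow(Add(Mul(Rational(16, 63), Rational(-8, 13)), -155), -1) = Pow(Add(Rational(-128, 819), -155), -1) = Pow(Rational(-127073, 819), -1) = Rational(-819, 127073)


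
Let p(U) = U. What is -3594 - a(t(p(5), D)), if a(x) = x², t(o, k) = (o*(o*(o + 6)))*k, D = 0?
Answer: -3594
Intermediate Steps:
t(o, k) = k*o²*(6 + o) (t(o, k) = (o*(o*(6 + o)))*k = (o²*(6 + o))*k = k*o²*(6 + o))
-3594 - a(t(p(5), D)) = -3594 - (0*5²*(6 + 5))² = -3594 - (0*25*11)² = -3594 - 1*0² = -3594 - 1*0 = -3594 + 0 = -3594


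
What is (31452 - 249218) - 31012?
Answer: -248778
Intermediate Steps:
(31452 - 249218) - 31012 = -217766 - 31012 = -248778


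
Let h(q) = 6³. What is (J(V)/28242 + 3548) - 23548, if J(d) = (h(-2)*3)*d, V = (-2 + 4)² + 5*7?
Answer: -10459532/523 ≈ -19999.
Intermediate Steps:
h(q) = 216
V = 39 (V = 2² + 35 = 4 + 35 = 39)
J(d) = 648*d (J(d) = (216*3)*d = 648*d)
(J(V)/28242 + 3548) - 23548 = ((648*39)/28242 + 3548) - 23548 = (25272*(1/28242) + 3548) - 23548 = (468/523 + 3548) - 23548 = 1856072/523 - 23548 = -10459532/523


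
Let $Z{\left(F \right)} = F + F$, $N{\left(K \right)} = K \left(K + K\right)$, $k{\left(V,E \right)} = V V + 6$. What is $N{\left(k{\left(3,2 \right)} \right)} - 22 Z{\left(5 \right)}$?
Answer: $230$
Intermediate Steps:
$k{\left(V,E \right)} = 6 + V^{2}$ ($k{\left(V,E \right)} = V^{2} + 6 = 6 + V^{2}$)
$N{\left(K \right)} = 2 K^{2}$ ($N{\left(K \right)} = K 2 K = 2 K^{2}$)
$Z{\left(F \right)} = 2 F$
$N{\left(k{\left(3,2 \right)} \right)} - 22 Z{\left(5 \right)} = 2 \left(6 + 3^{2}\right)^{2} - 22 \cdot 2 \cdot 5 = 2 \left(6 + 9\right)^{2} - 220 = 2 \cdot 15^{2} - 220 = 2 \cdot 225 - 220 = 450 - 220 = 230$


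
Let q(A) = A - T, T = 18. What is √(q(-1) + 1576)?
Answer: 3*√173 ≈ 39.459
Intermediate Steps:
q(A) = -18 + A (q(A) = A - 1*18 = A - 18 = -18 + A)
√(q(-1) + 1576) = √((-18 - 1) + 1576) = √(-19 + 1576) = √1557 = 3*√173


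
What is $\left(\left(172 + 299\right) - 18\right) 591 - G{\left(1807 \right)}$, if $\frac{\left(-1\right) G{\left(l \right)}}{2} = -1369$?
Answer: $264985$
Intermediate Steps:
$G{\left(l \right)} = 2738$ ($G{\left(l \right)} = \left(-2\right) \left(-1369\right) = 2738$)
$\left(\left(172 + 299\right) - 18\right) 591 - G{\left(1807 \right)} = \left(\left(172 + 299\right) - 18\right) 591 - 2738 = \left(471 - 18\right) 591 - 2738 = 453 \cdot 591 - 2738 = 267723 - 2738 = 264985$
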